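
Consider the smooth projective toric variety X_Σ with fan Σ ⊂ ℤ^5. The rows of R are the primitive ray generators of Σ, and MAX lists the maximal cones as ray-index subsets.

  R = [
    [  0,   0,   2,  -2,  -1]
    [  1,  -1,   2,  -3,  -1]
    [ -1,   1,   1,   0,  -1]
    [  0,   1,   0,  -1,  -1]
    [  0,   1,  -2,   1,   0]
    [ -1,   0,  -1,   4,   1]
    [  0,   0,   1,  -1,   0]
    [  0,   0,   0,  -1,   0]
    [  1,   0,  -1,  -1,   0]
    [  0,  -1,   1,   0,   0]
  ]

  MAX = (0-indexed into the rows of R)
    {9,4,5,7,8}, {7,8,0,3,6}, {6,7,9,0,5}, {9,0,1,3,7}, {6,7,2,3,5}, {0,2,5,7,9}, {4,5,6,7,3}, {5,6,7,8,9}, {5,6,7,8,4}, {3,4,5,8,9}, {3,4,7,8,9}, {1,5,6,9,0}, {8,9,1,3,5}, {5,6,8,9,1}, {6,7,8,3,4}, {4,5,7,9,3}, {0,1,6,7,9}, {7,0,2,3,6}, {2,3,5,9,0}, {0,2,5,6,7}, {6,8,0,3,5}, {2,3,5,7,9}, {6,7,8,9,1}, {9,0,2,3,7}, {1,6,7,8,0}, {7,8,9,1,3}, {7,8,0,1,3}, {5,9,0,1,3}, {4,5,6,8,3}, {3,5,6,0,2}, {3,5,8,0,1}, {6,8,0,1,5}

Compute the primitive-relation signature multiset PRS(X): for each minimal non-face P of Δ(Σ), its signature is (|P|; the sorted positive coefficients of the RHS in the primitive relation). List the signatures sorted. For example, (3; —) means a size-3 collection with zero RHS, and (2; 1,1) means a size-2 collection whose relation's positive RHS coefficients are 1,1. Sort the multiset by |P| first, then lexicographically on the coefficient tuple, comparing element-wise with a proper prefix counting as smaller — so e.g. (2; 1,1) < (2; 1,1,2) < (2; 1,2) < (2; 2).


14 collections generate NE(X_Σ); each relation:

  • {0,4}:  v_{0} + v_{4} = v_{3}  ⇒ sig = (2; 1)
  • {2,8}:  v_{2} + v_{8} = v_{3}  ⇒ sig = (2; 1)
  • {1,2}:  v_{1} + v_{2} = v_{0} + v_{3} + v_{9}  ⇒ sig = (2; 1,1,1)
  • {1,4}:  v_{1} + v_{4} = v_{3} + v_{8} + v_{9}  ⇒ sig = (2; 1,1,1)
  • {2,4}:  v_{2} + v_{4} = 2·v_{3} + v_{5} + v_{7}  ⇒ sig = (2; 1,1,2)
  • {4,6,9}:  v_{4} + v_{6} + v_{9} = 0  ⇒ sig = (3; —)
  • {0,8,9}:  v_{0} + v_{8} + v_{9} = v_{1}  ⇒ sig = (3; 1)
  • {1,5,7}:  v_{1} + v_{5} + v_{7} = v_{9}  ⇒ sig = (3; 1)
  • {3,6,9}:  v_{3} + v_{6} + v_{9} = v_{0}  ⇒ sig = (3; 1)
  • {2,6,9}:  v_{2} + v_{6} + v_{9} = 2·v_{0} + v_{5} + v_{7}  ⇒ sig = (3; 1,1,2)
  • {1,3,6}:  v_{1} + v_{3} + v_{6} = 2·v_{0} + v_{8}  ⇒ sig = (3; 1,2)
  • {0,5,7,8}:  v_{0} + v_{5} + v_{7} + v_{8} = 0  ⇒ sig = (4; —)
  • {0,3,5,7}:  v_{0} + v_{3} + v_{5} + v_{7} = v_{2}  ⇒ sig = (4; 1)
  • {3,5,7,8}:  v_{3} + v_{5} + v_{7} + v_{8} = v_{4}  ⇒ sig = (4; 1)

so the primitive-relation signature multiset is
[(2; 1), (2; 1), (2; 1,1,1), (2; 1,1,1), (2; 1,1,2), (3; —), (3; 1), (3; 1), (3; 1), (3; 1,1,2), (3; 1,2), (4; —), (4; 1), (4; 1)]


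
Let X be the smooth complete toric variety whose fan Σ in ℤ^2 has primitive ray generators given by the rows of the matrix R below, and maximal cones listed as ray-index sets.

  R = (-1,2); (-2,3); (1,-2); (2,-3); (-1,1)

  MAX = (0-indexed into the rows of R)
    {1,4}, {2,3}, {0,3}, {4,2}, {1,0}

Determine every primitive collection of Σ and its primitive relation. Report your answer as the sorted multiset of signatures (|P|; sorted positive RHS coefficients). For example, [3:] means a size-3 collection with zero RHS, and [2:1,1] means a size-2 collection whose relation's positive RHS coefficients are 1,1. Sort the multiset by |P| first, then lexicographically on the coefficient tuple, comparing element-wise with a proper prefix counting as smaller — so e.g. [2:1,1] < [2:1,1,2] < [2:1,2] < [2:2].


Σ has 5 primitive collections:

  P={0,2}:  v_{0} + v_{2} = 0 ; sig = [2:]
  P={1,3}:  v_{1} + v_{3} = 0 ; sig = [2:]
  P={0,4}:  v_{0} + v_{4} = v_{1} ; sig = [2:1]
  P={1,2}:  v_{1} + v_{2} = v_{4} ; sig = [2:1]
  P={3,4}:  v_{3} + v_{4} = v_{2} ; sig = [2:1]

so the primitive-relation signature multiset is
{ [2:] ×2,  [2:1] ×3 }


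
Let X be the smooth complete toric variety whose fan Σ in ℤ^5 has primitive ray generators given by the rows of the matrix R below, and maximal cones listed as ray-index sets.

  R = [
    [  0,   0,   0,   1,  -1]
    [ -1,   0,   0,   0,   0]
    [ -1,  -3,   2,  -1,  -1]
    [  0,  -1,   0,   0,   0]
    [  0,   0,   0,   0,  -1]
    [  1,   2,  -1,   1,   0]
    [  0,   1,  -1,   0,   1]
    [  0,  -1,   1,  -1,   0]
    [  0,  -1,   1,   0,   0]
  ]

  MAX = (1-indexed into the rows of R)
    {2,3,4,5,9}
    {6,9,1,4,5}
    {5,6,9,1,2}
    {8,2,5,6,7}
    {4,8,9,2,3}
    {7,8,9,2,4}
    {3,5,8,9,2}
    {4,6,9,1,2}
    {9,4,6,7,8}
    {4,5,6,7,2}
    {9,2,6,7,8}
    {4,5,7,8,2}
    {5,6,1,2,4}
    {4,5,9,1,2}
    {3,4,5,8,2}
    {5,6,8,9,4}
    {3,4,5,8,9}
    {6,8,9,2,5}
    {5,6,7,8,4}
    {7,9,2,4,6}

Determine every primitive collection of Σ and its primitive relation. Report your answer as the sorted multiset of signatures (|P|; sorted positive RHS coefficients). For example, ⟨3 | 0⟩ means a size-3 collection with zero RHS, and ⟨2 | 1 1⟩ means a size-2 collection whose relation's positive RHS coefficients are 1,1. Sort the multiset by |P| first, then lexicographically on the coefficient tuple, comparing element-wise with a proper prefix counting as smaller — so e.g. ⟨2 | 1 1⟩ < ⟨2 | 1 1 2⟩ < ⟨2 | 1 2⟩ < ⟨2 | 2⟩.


Primitive collections (9):

  P={1,8}:  v_{1} + v_{8} = v_{5} + v_{9}  →  sig = ⟨2 | 1 1⟩
  P={3,6}:  v_{3} + v_{6} = v_{5} + v_{9}  →  sig = ⟨2 | 1 1⟩
  P={1,7}:  v_{1} + v_{7} = v_{2} + v_{4} + v_{6}  →  sig = ⟨2 | 1 1 1⟩
  P={3,7}:  v_{3} + v_{7} = v_{2} + v_{4} + v_{8}  →  sig = ⟨2 | 1 1 1⟩
  P={1,3}:  v_{1} + v_{3} = v_{2} + v_{4} + 2·v_{5} + 2·v_{9}  →  sig = ⟨2 | 1 1 2 2⟩
  P={5,7,9}:  v_{5} + v_{7} + v_{9} = 0  →  sig = ⟨3 | 0⟩
  P={2,4,6,8}:  v_{2} + v_{4} + v_{6} + v_{8} = 0  →  sig = ⟨4 | 0⟩
  P={2,4,5,6,9}:  v_{2} + v_{4} + v_{5} + v_{6} + v_{9} = v_{1}  →  sig = ⟨5 | 1⟩
  P={2,4,5,8,9}:  v_{2} + v_{4} + v_{5} + v_{8} + v_{9} = v_{3}  →  sig = ⟨5 | 1⟩

Signatures (|P|; sorted positive RHS coefficients), sorted:
    |P|=2: 5 collections, coeffs (1,1), (1,1), (1,1,1), (1,1,1), (1,1,2,2)
    |P|=3: 1 collection, coeffs ()
    |P|=4: 1 collection, coeffs ()
    |P|=5: 2 collections, coeffs (1), (1)


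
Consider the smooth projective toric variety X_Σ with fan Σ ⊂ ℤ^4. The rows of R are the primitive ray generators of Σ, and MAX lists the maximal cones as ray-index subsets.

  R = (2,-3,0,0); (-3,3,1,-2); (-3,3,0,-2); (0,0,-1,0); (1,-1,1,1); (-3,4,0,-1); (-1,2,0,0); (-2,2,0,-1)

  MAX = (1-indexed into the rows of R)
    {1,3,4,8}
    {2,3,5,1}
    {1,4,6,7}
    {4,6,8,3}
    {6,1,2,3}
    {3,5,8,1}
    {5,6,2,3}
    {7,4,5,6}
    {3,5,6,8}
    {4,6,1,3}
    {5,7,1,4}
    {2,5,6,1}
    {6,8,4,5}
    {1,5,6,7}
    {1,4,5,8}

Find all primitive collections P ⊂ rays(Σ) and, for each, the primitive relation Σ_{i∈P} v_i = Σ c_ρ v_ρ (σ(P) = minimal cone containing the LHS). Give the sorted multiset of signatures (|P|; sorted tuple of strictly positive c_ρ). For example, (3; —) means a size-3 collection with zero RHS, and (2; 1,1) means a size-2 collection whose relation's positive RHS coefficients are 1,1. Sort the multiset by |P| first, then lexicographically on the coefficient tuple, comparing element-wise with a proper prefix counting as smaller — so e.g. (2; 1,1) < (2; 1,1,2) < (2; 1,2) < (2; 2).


Σ has 9 primitive collections:

  P = {2,4}:  v_{2} + v_{4} = v_{3}  →  sig = (2; 1)
  P = {7,8}:  v_{7} + v_{8} = v_{6}  →  sig = (2; 1)
  P = {2,8}:  v_{2} + v_{8} = 2·v_{3} + v_{5}  →  sig = (2; 1,2)
  P = {3,7}:  v_{3} + v_{7} = v_{1} + 2·v_{6}  →  sig = (2; 1,2)
  P = {2,7}:  v_{2} + v_{7} = 2·v_{1} + v_{5} + 3·v_{6}  →  sig = (2; 1,2,3)
  P = {1,6,8}:  v_{1} + v_{6} + v_{8} = v_{3}  →  sig = (3; 1)
  P = {3,4,5}:  v_{3} + v_{4} + v_{5} = v_{8}  →  sig = (3; 1)
  P = {1,4,5,6}:  v_{1} + v_{4} + v_{5} + v_{6} = 0  →  sig = (4; —)
  P = {1,3,5,6}:  v_{1} + v_{3} + v_{5} + v_{6} = v_{2}  →  sig = (4; 1)

Hence PRS(X_Σ) =
    (2; 1)
    (2; 1)
    (2; 1,2)
    (2; 1,2)
    (2; 1,2,3)
    (3; 1)
    (3; 1)
    (4; —)
    (4; 1)


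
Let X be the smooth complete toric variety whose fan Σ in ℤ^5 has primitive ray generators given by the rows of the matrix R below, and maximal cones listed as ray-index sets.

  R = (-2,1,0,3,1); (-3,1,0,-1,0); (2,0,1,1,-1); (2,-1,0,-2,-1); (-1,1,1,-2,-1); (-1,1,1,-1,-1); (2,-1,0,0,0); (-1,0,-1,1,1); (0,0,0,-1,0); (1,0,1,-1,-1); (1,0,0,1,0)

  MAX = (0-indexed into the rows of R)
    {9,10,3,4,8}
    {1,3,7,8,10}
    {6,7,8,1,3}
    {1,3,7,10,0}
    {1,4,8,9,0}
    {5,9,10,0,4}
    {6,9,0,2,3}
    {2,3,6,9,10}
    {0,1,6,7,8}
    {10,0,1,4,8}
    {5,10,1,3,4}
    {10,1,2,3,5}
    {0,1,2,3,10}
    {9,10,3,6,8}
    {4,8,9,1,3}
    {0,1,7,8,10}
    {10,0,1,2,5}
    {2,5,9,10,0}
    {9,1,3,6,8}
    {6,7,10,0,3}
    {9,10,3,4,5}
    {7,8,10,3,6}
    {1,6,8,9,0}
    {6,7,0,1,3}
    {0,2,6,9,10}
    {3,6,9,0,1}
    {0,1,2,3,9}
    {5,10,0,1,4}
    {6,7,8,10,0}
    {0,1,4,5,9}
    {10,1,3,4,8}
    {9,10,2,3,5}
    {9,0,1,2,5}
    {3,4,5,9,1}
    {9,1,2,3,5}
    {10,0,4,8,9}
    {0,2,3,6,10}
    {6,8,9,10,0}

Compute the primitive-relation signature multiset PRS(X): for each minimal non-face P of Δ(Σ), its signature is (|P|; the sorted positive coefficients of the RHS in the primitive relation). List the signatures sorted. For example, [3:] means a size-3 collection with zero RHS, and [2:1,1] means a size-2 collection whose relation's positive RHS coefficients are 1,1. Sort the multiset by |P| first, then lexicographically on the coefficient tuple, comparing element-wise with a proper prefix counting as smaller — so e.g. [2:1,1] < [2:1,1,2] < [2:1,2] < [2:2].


16 collections generate NE(X_Σ); each relation:

  P = {7,9}:  v_{7} + v_{9} = 0  so sig = [2:]
  P = {5,6}:  v_{5} + v_{6} = v_{9}  so sig = [2:1]
  P = {5,8}:  v_{5} + v_{8} = v_{4}  so sig = [2:1]
  P = {2,8}:  v_{2} + v_{8} = v_{9} + v_{10}  so sig = [2:1,1]
  P = {4,6}:  v_{4} + v_{6} = v_{8} + v_{9}  so sig = [2:1,1]
  P = {5,7}:  v_{5} + v_{7} = v_{1} + v_{10}  so sig = [2:1,1]
  P = {2,4}:  v_{2} + v_{4} = v_{5} + v_{9} + v_{10}  so sig = [2:1,1,1]
  P = {2,7}:  v_{2} + v_{7} = v_{0} + v_{3} + v_{10}  so sig = [2:1,1,1]
  P = {4,7}:  v_{4} + v_{7} = v_{1} + v_{8} + v_{10}  so sig = [2:1,1,1]
  P = {0,3,8}:  v_{0} + v_{3} + v_{8} = 0  so sig = [3:]
  P = {1,6,10}:  v_{1} + v_{6} + v_{10} = 0  so sig = [3:]
  P = {0,3,4}:  v_{0} + v_{3} + v_{4} = v_{5}  so sig = [3:1]
  P = {1,9,10}:  v_{1} + v_{9} + v_{10} = v_{5}  so sig = [3:1]
  P = {0,3,5}:  v_{0} + v_{3} + v_{5} = v_{1} + v_{2}  so sig = [3:1,1]
  P = {1,2,6}:  v_{1} + v_{2} + v_{6} = v_{0} + v_{3} + v_{9}  so sig = [3:1,1,1]
  P = {0,3,9,10}:  v_{0} + v_{3} + v_{9} + v_{10} = v_{2}  so sig = [4:1]

so the primitive-relation signature multiset is
{ [2:],  [2:1] ×2,  [2:1,1] ×3,  [2:1,1,1] ×3,  [3:] ×2,  [3:1] ×2,  [3:1,1],  [3:1,1,1],  [4:1] }


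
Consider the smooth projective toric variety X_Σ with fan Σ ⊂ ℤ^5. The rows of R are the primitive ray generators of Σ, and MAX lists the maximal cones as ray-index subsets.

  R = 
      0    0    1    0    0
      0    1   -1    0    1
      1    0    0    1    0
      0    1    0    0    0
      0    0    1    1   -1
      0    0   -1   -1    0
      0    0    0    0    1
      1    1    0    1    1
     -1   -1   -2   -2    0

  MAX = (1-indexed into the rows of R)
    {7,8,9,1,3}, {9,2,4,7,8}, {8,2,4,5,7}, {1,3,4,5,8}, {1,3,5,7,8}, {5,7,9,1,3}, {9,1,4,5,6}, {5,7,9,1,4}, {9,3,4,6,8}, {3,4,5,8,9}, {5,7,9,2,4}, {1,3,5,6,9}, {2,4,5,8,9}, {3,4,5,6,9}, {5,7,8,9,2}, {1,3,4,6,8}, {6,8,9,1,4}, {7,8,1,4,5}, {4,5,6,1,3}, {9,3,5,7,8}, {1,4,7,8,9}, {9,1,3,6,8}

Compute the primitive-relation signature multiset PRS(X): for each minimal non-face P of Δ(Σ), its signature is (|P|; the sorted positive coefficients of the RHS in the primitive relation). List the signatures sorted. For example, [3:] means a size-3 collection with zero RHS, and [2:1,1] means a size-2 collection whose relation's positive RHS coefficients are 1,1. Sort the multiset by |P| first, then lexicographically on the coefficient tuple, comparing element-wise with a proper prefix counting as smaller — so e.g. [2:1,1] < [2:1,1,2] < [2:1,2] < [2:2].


|primitive collections| = 9. Relations:

  P={1,2}:  v_{1} + v_{2} = v_{4} + v_{7} — sig = [2:1,1]
  P={2,6}:  v_{2} + v_{6} = v_{4} + v_{8} + v_{9} — sig = [2:1,1,1]
  P={6,7}:  v_{6} + v_{7} = v_{1} + v_{8} + v_{9} — sig = [2:1,1,1]
  P={2,3}:  v_{2} + v_{3} = v_{5} + 2·v_{8} + v_{9} — sig = [2:1,1,2]
  P={3,4,7}:  v_{3} + v_{4} + v_{7} = v_{8} — sig = [3:1]
  P={5,6,8}:  v_{5} + v_{6} + v_{8} = v_{3} + v_{4} — sig = [3:1,1]
  P={1,5,8,9}:  v_{1} + v_{5} + v_{8} + v_{9} = 0 — sig = [4:]
  P={1,3,4,9}:  v_{1} + v_{3} + v_{4} + v_{9} = v_{6} — sig = [4:1]
  P={4,5,7,8,9}:  v_{4} + v_{5} + v_{7} + v_{8} + v_{9} = v_{2} — sig = [5:1]

Hence PRS(X_Σ) =
    [2:1,1]
    [2:1,1,1]
    [2:1,1,1]
    [2:1,1,2]
    [3:1]
    [3:1,1]
    [4:]
    [4:1]
    [5:1]


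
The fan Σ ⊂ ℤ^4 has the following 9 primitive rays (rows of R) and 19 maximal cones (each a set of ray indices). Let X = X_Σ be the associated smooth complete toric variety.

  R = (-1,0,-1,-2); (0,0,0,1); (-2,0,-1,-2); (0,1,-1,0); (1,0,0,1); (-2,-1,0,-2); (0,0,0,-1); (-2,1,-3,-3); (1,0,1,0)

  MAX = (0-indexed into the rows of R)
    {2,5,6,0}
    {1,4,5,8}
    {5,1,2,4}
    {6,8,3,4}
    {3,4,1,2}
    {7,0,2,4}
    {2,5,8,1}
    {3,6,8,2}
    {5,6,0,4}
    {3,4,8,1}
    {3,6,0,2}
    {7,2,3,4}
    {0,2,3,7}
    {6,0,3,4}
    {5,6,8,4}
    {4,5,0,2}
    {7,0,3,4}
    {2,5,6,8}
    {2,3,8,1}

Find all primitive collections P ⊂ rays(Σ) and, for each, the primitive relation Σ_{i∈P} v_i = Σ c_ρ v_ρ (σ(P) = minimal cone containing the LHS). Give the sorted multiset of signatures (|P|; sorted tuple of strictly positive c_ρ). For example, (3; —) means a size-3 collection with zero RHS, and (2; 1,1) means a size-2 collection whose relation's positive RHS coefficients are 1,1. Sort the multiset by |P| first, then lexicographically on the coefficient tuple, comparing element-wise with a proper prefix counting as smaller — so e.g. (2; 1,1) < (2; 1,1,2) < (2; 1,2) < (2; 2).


Σ has 11 primitive collections:

  P={1,6}:  v_{1} + v_{6} = 0  so sig = (2; —)
  P={3,5}:  v_{3} + v_{5} = v_{2}  so sig = (2; 1)
  P={0,1}:  v_{0} + v_{1} = v_{2} + v_{4}  so sig = (2; 1,1)
  P={7,8}:  v_{7} + v_{8} = v_{0} + v_{3} + v_{6}  so sig = (2; 1,1,1)
  P={5,7}:  v_{5} + v_{7} = v_{0} + 2·v_{2} + v_{4}  so sig = (2; 1,1,2)
  P={6,7}:  v_{6} + v_{7} = 2·v_{0} + v_{3}  so sig = (2; 1,2)
  P={1,7}:  v_{1} + v_{7} = 2·v_{2} + v_{3} + 2·v_{4}  so sig = (2; 1,2,2)
  P={0,8}:  v_{0} + v_{8} = 2·v_{6}  so sig = (2; 2)
  P={2,4,6}:  v_{2} + v_{4} + v_{6} = v_{0}  so sig = (3; 1)
  P={2,4,8}:  v_{2} + v_{4} + v_{8} = v_{6}  so sig = (3; 1)
  P={0,2,3,4}:  v_{0} + v_{2} + v_{3} + v_{4} = v_{7}  so sig = (4; 1)

Sorted signature multiset PRS(X):
{ (2; —),  (2; 1),  (2; 1,1),  (2; 1,1,1),  (2; 1,1,2),  (2; 1,2),  (2; 1,2,2),  (2; 2),  (3; 1) ×2,  (4; 1) }


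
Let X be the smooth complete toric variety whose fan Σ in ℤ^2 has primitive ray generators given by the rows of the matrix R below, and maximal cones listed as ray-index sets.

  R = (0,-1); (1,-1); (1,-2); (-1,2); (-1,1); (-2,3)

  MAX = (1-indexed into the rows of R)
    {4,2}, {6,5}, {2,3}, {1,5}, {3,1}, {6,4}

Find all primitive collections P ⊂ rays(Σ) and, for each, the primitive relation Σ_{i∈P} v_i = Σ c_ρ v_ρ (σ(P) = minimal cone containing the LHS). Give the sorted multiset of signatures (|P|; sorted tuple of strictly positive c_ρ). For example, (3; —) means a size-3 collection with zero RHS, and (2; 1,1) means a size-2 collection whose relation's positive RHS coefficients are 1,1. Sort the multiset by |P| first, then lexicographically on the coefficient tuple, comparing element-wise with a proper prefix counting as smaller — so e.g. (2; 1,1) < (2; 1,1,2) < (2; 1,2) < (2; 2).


Minimal non-faces — 9 found among 6 rays, 6 max cones:

  {2,5}:  v_{2} + v_{5} = 0 — sig = (2; —)
  {3,4}:  v_{3} + v_{4} = 0 — sig = (2; —)
  {1,2}:  v_{1} + v_{2} = v_{3} — sig = (2; 1)
  {1,4}:  v_{1} + v_{4} = v_{5} — sig = (2; 1)
  {2,6}:  v_{2} + v_{6} = v_{4} — sig = (2; 1)
  {3,5}:  v_{3} + v_{5} = v_{1} — sig = (2; 1)
  {3,6}:  v_{3} + v_{6} = v_{5} — sig = (2; 1)
  {4,5}:  v_{4} + v_{5} = v_{6} — sig = (2; 1)
  {1,6}:  v_{1} + v_{6} = 2·v_{5} — sig = (2; 2)

Hence PRS(X_Σ) =
    |P|=2: 9 collections, coeffs (), (), (1), (1), (1), (1), (1), (1), (2)


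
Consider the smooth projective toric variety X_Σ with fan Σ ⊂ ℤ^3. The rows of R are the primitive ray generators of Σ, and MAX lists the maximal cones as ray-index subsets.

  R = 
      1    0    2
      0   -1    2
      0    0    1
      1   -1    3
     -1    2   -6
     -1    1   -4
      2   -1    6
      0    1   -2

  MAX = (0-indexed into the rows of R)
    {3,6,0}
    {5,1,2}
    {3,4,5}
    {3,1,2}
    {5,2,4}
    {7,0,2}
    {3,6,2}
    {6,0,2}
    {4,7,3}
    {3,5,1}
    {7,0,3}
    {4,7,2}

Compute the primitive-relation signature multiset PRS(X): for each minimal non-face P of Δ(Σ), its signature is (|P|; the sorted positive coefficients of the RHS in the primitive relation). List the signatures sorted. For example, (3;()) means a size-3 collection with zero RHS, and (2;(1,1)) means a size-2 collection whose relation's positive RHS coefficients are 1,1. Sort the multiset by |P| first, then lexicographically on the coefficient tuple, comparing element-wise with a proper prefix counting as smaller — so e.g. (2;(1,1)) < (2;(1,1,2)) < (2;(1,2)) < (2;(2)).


The 14 primitive collections of Σ (r=8, n=3):

  {1,7}:  v_{1} + v_{7} = 0  ⇒ sig = (2;())
  {0,5}:  v_{0} + v_{5} = v_{7}  ⇒ sig = (2;(1))
  {1,4}:  v_{1} + v_{4} = v_{5}  ⇒ sig = (2;(1))
  {5,6}:  v_{5} + v_{6} = v_{0}  ⇒ sig = (2;(1))
  {5,7}:  v_{5} + v_{7} = v_{4}  ⇒ sig = (2;(1))
  {0,1}:  v_{0} + v_{1} = v_{2} + v_{3}  ⇒ sig = (2;(1,1))
  {4,6}:  v_{4} + v_{6} = v_{0} + v_{7}  ⇒ sig = (2;(1,1))
  {0,4}:  v_{0} + v_{4} = 2·v_{7}  ⇒ sig = (2;(2))
  {6,7}:  v_{6} + v_{7} = 2·v_{0}  ⇒ sig = (2;(2))
  {1,6}:  v_{1} + v_{6} = 2·v_{2} + 2·v_{3}  ⇒ sig = (2;(2,2))
  {2,3,5}:  v_{2} + v_{3} + v_{5} = 0  ⇒ sig = (3;())
  {0,2,3}:  v_{0} + v_{2} + v_{3} = v_{6}  ⇒ sig = (3;(1))
  {2,3,4}:  v_{2} + v_{3} + v_{4} = v_{7}  ⇒ sig = (3;(1))
  {2,3,7}:  v_{2} + v_{3} + v_{7} = v_{0}  ⇒ sig = (3;(1))

so the primitive-relation signature multiset is
    (2;())
    (2;(1))
    (2;(1))
    (2;(1))
    (2;(1))
    (2;(1,1))
    (2;(1,1))
    (2;(2))
    (2;(2))
    (2;(2,2))
    (3;())
    (3;(1))
    (3;(1))
    (3;(1))


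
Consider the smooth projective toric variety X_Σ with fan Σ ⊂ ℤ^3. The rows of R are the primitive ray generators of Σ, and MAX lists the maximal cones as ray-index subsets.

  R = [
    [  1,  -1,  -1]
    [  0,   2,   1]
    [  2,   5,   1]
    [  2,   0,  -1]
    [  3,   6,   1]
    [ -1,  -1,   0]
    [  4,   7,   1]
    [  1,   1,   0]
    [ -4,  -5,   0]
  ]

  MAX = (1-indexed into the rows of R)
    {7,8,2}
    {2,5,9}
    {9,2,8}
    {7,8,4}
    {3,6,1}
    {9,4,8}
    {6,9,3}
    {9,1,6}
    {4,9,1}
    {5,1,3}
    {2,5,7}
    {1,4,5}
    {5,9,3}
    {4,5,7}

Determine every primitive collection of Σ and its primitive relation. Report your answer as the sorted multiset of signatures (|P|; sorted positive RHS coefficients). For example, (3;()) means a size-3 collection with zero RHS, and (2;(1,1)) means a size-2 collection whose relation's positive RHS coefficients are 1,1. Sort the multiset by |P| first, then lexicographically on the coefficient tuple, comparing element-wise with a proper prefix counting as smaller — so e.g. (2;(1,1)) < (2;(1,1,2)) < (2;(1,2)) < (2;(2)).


The 18 primitive collections of Σ (r=9, n=3):

  • {6,8}:  v_{6} + v_{8} = 0  ⇒ sig = (2;())
  • {1,2}:  v_{1} + v_{2} = v_{8}  ⇒ sig = (2;(1))
  • {1,8}:  v_{1} + v_{8} = v_{4}  ⇒ sig = (2;(1))
  • {3,8}:  v_{3} + v_{8} = v_{5}  ⇒ sig = (2;(1))
  • {4,6}:  v_{4} + v_{6} = v_{1}  ⇒ sig = (2;(1))
  • {5,6}:  v_{5} + v_{6} = v_{3}  ⇒ sig = (2;(1))
  • {5,8}:  v_{5} + v_{8} = v_{7}  ⇒ sig = (2;(1))
  • {6,7}:  v_{6} + v_{7} = v_{5}  ⇒ sig = (2;(1))
  • {7,9}:  v_{7} + v_{9} = v_{2}  ⇒ sig = (2;(1))
  • {1,7}:  v_{1} + v_{7} = v_{4} + v_{5}  ⇒ sig = (2;(1,1))
  • {2,6}:  v_{2} + v_{6} = v_{5} + v_{9}  ⇒ sig = (2;(1,1))
  • {3,4}:  v_{3} + v_{4} = v_{1} + v_{5}  ⇒ sig = (2;(1,1))
  • {2,3}:  v_{2} + v_{3} = 2·v_{5} + v_{9}  ⇒ sig = (2;(1,2))
  • {2,4}:  v_{2} + v_{4} = 2·v_{8}  ⇒ sig = (2;(2))
  • {3,7}:  v_{3} + v_{7} = 2·v_{5}  ⇒ sig = (2;(2))
  • {1,5,9}:  v_{1} + v_{5} + v_{9} = 0  ⇒ sig = (3;())
  • {1,3,9}:  v_{1} + v_{3} + v_{9} = v_{6}  ⇒ sig = (3;(1))
  • {4,5,9}:  v_{4} + v_{5} + v_{9} = v_{8}  ⇒ sig = (3;(1))

Sorted signature multiset PRS(X):
    |P|=2: 15 collections, coeffs (), (1), (1), (1), (1), (1), (1), (1), (1), (1,1), (1,1), (1,1), (1,2), (2), (2)
    |P|=3: 3 collections, coeffs (), (1), (1)


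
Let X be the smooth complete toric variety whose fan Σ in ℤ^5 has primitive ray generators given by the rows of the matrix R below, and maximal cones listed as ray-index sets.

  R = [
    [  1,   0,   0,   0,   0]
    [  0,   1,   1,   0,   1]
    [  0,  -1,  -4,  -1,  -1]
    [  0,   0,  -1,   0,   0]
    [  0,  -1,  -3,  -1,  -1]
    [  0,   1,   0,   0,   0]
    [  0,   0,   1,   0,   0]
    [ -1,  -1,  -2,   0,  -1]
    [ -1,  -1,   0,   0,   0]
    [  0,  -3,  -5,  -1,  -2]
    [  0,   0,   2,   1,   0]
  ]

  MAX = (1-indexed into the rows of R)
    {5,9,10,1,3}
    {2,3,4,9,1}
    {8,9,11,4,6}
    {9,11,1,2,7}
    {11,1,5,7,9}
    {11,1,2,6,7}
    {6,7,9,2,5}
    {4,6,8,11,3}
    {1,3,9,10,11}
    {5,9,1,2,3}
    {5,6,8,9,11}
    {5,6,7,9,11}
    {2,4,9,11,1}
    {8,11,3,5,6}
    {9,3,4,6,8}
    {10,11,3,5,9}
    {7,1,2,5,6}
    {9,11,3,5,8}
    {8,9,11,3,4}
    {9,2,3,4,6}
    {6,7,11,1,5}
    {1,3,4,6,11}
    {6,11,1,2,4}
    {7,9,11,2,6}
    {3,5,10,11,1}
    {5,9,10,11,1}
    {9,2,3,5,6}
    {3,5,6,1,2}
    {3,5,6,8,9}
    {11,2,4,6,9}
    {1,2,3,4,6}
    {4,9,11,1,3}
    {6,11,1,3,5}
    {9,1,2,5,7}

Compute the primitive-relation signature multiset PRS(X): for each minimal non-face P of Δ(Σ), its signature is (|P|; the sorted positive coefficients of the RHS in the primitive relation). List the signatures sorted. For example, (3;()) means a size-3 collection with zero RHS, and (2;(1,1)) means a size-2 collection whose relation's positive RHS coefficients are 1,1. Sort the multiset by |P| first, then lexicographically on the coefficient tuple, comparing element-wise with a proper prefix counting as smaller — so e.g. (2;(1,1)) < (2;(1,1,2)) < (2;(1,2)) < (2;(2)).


The 16 primitive collections of Σ (r=11, n=5):

  P={4,7}:  v_{4} + v_{7} = 0 ; sig = (2;())
  P={3,7}:  v_{3} + v_{7} = v_{5} ; sig = (2;(1))
  P={4,5}:  v_{4} + v_{5} = v_{3} ; sig = (2;(1))
  P={1,8}:  v_{1} + v_{8} = v_{3} + v_{11} ; sig = (2;(1,1))
  P={2,8}:  v_{2} + v_{8} = v_{4} + v_{6} + v_{9} ; sig = (2;(1,1,1))
  P={2,10}:  v_{2} + v_{10} = v_{1} + v_{3} + v_{9} ; sig = (2;(1,1,1))
  P={6,10}:  v_{6} + v_{10} = v_{3} + v_{5} + v_{11} ; sig = (2;(1,1,1))
  P={7,8}:  v_{7} + v_{8} = v_{5} + v_{6} + v_{9} + v_{11} ; sig = (2;(1,1,1,1))
  P={4,10}:  v_{4} + v_{10} = v_{1} + 2·v_{3} + v_{9} + v_{11} ; sig = (2;(1,1,1,2))
  P={7,10}:  v_{7} + v_{10} = v_{1} + 2·v_{5} + v_{9} + v_{11} ; sig = (2;(1,1,1,2))
  P={8,10}:  v_{8} + v_{10} = 2·v_{3} + v_{5} + v_{9} + 2·v_{11} ; sig = (2;(1,1,2,2))
  P={1,6,9}:  v_{1} + v_{6} + v_{9} = 0 ; sig = (3;())
  P={2,5,11}:  v_{2} + v_{5} + v_{11} = 0 ; sig = (3;())
  P={2,3,11}:  v_{2} + v_{3} + v_{11} = v_{4} ; sig = (3;(1))
  P={3,6,9,11}:  v_{3} + v_{6} + v_{9} + v_{11} = v_{8} ; sig = (4;(1))
  P={1,3,5,9,11}:  v_{1} + v_{3} + v_{5} + v_{9} + v_{11} = v_{10} ; sig = (5;(1))

Signatures (|P|; sorted positive RHS coefficients), sorted:
{ (2;()),  (2;(1)) ×2,  (2;(1,1)),  (2;(1,1,1)) ×3,  (2;(1,1,1,1)),  (2;(1,1,1,2)) ×2,  (2;(1,1,2,2)),  (3;()) ×2,  (3;(1)),  (4;(1)),  (5;(1)) }


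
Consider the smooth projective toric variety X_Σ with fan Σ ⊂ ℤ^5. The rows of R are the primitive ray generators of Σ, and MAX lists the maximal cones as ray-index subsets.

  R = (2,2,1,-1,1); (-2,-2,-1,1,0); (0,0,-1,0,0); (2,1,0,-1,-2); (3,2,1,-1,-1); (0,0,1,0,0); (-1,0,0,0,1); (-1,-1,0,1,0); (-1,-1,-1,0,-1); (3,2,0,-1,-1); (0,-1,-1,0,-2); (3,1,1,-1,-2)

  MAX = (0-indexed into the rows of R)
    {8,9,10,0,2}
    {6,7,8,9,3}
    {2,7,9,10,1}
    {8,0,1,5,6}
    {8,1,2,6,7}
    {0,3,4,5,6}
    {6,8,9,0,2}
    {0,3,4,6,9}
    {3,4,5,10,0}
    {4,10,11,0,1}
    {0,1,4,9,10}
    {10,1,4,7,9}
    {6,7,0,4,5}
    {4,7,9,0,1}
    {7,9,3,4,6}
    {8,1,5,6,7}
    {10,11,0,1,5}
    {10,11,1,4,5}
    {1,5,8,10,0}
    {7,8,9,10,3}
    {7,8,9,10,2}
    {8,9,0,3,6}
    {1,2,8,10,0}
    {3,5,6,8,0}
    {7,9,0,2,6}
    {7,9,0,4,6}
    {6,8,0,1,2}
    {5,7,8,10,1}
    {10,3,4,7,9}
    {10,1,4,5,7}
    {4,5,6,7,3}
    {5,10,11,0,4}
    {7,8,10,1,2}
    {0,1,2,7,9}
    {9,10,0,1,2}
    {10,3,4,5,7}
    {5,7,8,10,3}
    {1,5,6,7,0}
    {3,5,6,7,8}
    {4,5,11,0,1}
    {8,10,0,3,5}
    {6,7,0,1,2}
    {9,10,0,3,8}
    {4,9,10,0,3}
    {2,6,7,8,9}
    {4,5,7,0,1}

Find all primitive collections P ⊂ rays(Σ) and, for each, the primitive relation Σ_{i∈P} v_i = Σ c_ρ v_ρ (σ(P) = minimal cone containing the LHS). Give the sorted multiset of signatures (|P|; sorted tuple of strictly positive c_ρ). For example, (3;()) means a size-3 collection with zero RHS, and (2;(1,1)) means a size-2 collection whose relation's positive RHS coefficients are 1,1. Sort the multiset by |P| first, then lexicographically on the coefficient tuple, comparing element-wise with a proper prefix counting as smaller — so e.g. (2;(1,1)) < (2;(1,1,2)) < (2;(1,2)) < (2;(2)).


Σ has 20 primitive collections:

  P={2,5}:  v_{2} + v_{5} = 0 ; sig = (2;())
  P={1,3}:  v_{1} + v_{3} = v_{10} ; sig = (2;(1))
  P={2,4}:  v_{2} + v_{4} = v_{9} ; sig = (2;(1))
  P={4,8}:  v_{4} + v_{8} = v_{3} ; sig = (2;(1))
  P={5,9}:  v_{5} + v_{9} = v_{4} ; sig = (2;(1))
  P={6,10}:  v_{6} + v_{10} = v_{8} ; sig = (2;(1))
  P={2,3}:  v_{2} + v_{3} = v_{8} + v_{9} ; sig = (2;(1,1))
  P={6,11}:  v_{6} + v_{11} = v_{0} + v_{5} + v_{10} ; sig = (2;(1,1,1))
  P={2,11}:  v_{2} + v_{11} = v_{0} + v_{1} + v_{4} + v_{10} ; sig = (2;(1,1,1,1))
  P={3,11}:  v_{3} + v_{11} = v_{0} + v_{4} + v_{5} + 2·v_{10} ; sig = (2;(1,1,1,2))
  P={9,11}:  v_{9} + v_{11} = v_{0} + v_{1} + 2·v_{4} + v_{10} ; sig = (2;(1,1,1,2))
  P={8,11}:  v_{8} + v_{11} = v_{0} + v_{5} + 2·v_{10} ; sig = (2;(1,1,2))
  P={7,11}:  v_{7} + v_{11} = 2·v_{1} + 2·v_{4} + v_{5} ; sig = (2;(1,2,2))
  P={0,7,8}:  v_{0} + v_{7} + v_{8} = 0 ; sig = (3;())
  P={1,4,6}:  v_{1} + v_{4} + v_{6} = 0 ; sig = (3;())
  P={0,3,7}:  v_{0} + v_{3} + v_{7} = v_{4} ; sig = (3;(1))
  P={1,6,9}:  v_{1} + v_{6} + v_{9} = v_{2} ; sig = (3;(1))
  P={0,7,10}:  v_{0} + v_{7} + v_{10} = v_{1} + v_{4} ; sig = (3;(1,1))
  P={1,8,9}:  v_{1} + v_{8} + v_{9} = v_{2} + v_{10} ; sig = (3;(1,1))
  P={0,1,4,5,10}:  v_{0} + v_{1} + v_{4} + v_{5} + v_{10} = v_{11} ; sig = (5;(1))

Sorted signature multiset PRS(X):
    |P|=2: 13 collections, coeffs (), (1), (1), (1), (1), (1), (1,1), (1,1,1), (1,1,1,1), (1,1,1,2), (1,1,1,2), (1,1,2), (1,2,2)
    |P|=3: 6 collections, coeffs (), (), (1), (1), (1,1), (1,1)
    |P|=5: 1 collection, coeffs (1)


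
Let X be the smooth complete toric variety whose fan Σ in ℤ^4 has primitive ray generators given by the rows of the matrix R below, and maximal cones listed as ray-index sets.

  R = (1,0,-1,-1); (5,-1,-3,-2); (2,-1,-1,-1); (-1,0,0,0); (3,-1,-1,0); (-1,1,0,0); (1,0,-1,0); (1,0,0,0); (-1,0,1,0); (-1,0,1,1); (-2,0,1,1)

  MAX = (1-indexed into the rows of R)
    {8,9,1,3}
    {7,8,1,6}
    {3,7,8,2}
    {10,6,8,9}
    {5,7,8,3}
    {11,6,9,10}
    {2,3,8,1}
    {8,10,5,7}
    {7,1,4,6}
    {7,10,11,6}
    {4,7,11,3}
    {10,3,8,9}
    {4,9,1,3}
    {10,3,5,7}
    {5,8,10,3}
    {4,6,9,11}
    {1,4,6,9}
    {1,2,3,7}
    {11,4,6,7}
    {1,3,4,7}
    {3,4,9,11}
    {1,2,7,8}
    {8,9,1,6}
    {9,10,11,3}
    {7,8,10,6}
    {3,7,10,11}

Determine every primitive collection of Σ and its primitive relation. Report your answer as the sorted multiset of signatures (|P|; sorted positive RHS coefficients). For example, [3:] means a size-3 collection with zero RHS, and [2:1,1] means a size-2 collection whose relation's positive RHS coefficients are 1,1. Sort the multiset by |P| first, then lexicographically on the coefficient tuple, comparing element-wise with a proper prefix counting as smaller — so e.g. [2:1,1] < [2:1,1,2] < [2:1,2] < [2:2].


Δ(Σ) — 11 vertices, 20 min non-faces:

  P = {1,10}:  v_{1} + v_{10} = 0 — sig = [2:]
  P = {4,8}:  v_{4} + v_{8} = 0 — sig = [2:]
  P = {7,9}:  v_{7} + v_{9} = 0 — sig = [2:]
  P = {1,11}:  v_{1} + v_{11} = v_{4} — sig = [2:1]
  P = {3,6}:  v_{3} + v_{6} = v_{1} — sig = [2:1]
  P = {4,10}:  v_{4} + v_{10} = v_{11} — sig = [2:1]
  P = {8,11}:  v_{8} + v_{11} = v_{10} — sig = [2:1]
  P = {2,11}:  v_{2} + v_{11} = v_{3} + v_{7} — sig = [2:1,1]
  P = {5,6}:  v_{5} + v_{6} = v_{7} + v_{8} — sig = [2:1,1]
  P = {1,5}:  v_{1} + v_{5} = v_{3} + v_{7} + v_{8} — sig = [2:1,1,1]
  P = {2,4}:  v_{2} + v_{4} = v_{1} + v_{3} + v_{7} — sig = [2:1,1,1]
  P = {2,9}:  v_{2} + v_{9} = v_{1} + v_{3} + v_{8} — sig = [2:1,1,1]
  P = {2,10}:  v_{2} + v_{10} = v_{3} + v_{7} + v_{8} — sig = [2:1,1,1]
  P = {4,5}:  v_{4} + v_{5} = v_{3} + v_{7} + v_{10} — sig = [2:1,1,1]
  P = {5,9}:  v_{5} + v_{9} = v_{3} + v_{8} + v_{10} — sig = [2:1,1,1]
  P = {2,6}:  v_{2} + v_{6} = 2·v_{1} + v_{7} + v_{8} — sig = [2:1,1,2]
  P = {5,11}:  v_{5} + v_{11} = v_{3} + v_{7} + 2·v_{10} — sig = [2:1,1,2]
  P = {2,5}:  v_{2} + v_{5} = 2·v_{3} + 2·v_{7} + 2·v_{8} — sig = [2:2,2,2]
  P = {1,3,7,8}:  v_{1} + v_{3} + v_{7} + v_{8} = v_{2} — sig = [4:1]
  P = {3,7,8,10}:  v_{3} + v_{7} + v_{8} + v_{10} = v_{5} — sig = [4:1]

so the primitive-relation signature multiset is
    |P|=2: 18 collections, coeffs (), (), (), (1), (1), (1), (1), (1,1), (1,1), (1,1,1), (1,1,1), (1,1,1), (1,1,1), (1,1,1), (1,1,1), (1,1,2), (1,1,2), (2,2,2)
    |P|=4: 2 collections, coeffs (1), (1)


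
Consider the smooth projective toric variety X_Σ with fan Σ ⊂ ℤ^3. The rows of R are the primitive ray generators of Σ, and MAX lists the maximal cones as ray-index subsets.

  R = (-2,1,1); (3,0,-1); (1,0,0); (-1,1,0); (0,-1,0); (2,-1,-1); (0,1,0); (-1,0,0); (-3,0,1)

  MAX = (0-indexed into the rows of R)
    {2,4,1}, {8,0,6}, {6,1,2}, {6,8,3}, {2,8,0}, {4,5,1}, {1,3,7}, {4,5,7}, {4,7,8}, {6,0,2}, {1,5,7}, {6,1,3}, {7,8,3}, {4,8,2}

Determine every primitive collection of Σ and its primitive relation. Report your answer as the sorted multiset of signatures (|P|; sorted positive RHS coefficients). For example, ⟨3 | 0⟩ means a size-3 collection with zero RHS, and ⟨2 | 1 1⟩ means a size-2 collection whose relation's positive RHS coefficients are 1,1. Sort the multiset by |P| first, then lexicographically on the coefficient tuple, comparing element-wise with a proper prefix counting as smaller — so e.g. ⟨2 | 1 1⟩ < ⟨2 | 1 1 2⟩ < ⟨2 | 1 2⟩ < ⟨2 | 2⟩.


17 collections generate NE(X_Σ); each relation:

  P={0,5}:  v_{0} + v_{5} = 0  ⟹  sig = ⟨2 | 0⟩
  P={1,8}:  v_{1} + v_{8} = 0  ⟹  sig = ⟨2 | 0⟩
  P={2,7}:  v_{2} + v_{7} = 0  ⟹  sig = ⟨2 | 0⟩
  P={4,6}:  v_{4} + v_{6} = 0  ⟹  sig = ⟨2 | 0⟩
  P={2,3}:  v_{2} + v_{3} = v_{6}  ⟹  sig = ⟨2 | 1⟩
  P={3,4}:  v_{3} + v_{4} = v_{7}  ⟹  sig = ⟨2 | 1⟩
  P={6,7}:  v_{6} + v_{7} = v_{3}  ⟹  sig = ⟨2 | 1⟩
  P={0,1}:  v_{0} + v_{1} = v_{2} + v_{6}  ⟹  sig = ⟨2 | 1 1⟩
  P={0,4}:  v_{0} + v_{4} = v_{2} + v_{8}  ⟹  sig = ⟨2 | 1 1⟩
  P={0,7}:  v_{0} + v_{7} = v_{6} + v_{8}  ⟹  sig = ⟨2 | 1 1⟩
  P={2,5}:  v_{2} + v_{5} = v_{1} + v_{4}  ⟹  sig = ⟨2 | 1 1⟩
  P={5,6}:  v_{5} + v_{6} = v_{1} + v_{7}  ⟹  sig = ⟨2 | 1 1⟩
  P={5,8}:  v_{5} + v_{8} = v_{4} + v_{7}  ⟹  sig = ⟨2 | 1 1⟩
  P={0,3}:  v_{0} + v_{3} = 2·v_{6} + v_{8}  ⟹  sig = ⟨2 | 1 2⟩
  P={3,5}:  v_{3} + v_{5} = v_{1} + 2·v_{7}  ⟹  sig = ⟨2 | 1 2⟩
  P={1,4,7}:  v_{1} + v_{4} + v_{7} = v_{5}  ⟹  sig = ⟨3 | 1⟩
  P={2,6,8}:  v_{2} + v_{6} + v_{8} = v_{0}  ⟹  sig = ⟨3 | 1⟩

so the primitive-relation signature multiset is
{ ⟨2 | 0⟩ ×4,  ⟨2 | 1⟩ ×3,  ⟨2 | 1 1⟩ ×6,  ⟨2 | 1 2⟩ ×2,  ⟨3 | 1⟩ ×2 }


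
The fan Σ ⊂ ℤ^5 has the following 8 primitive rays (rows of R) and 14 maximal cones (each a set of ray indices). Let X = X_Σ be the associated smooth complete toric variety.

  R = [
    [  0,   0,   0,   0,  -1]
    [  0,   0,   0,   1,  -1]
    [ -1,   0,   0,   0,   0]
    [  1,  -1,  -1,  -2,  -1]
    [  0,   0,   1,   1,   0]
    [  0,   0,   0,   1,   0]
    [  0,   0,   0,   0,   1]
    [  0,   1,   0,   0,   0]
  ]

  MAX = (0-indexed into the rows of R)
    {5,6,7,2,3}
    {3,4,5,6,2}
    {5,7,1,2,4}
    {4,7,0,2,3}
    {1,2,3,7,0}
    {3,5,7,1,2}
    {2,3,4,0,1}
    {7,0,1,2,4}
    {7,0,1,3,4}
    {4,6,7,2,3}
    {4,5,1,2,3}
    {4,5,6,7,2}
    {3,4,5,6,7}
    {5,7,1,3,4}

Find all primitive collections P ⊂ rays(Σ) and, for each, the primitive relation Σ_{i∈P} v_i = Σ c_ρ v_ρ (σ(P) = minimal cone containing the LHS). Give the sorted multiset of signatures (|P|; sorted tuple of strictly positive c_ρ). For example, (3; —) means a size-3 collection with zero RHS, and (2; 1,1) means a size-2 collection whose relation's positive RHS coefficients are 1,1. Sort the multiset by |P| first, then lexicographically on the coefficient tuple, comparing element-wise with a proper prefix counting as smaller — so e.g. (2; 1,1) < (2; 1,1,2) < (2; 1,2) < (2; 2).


Primitive collections (5):

  P = {0,6}:  v_{0} + v_{6} = 0  →  sig = (2; —)
  P = {0,5}:  v_{0} + v_{5} = v_{1}  →  sig = (2; 1)
  P = {1,6}:  v_{1} + v_{6} = v_{5}  →  sig = (2; 1)
  P = {2,3,4,5,7}:  v_{2} + v_{3} + v_{4} + v_{5} + v_{7} = v_{0}  →  sig = (5; 1)
  P = {1,2,3,4,7}:  v_{1} + v_{2} + v_{3} + v_{4} + v_{7} = 2·v_{0}  →  sig = (5; 2)

Signatures (|P|; sorted positive RHS coefficients), sorted:
    |P|=2: 3 collections, coeffs (), (1), (1)
    |P|=5: 2 collections, coeffs (1), (2)


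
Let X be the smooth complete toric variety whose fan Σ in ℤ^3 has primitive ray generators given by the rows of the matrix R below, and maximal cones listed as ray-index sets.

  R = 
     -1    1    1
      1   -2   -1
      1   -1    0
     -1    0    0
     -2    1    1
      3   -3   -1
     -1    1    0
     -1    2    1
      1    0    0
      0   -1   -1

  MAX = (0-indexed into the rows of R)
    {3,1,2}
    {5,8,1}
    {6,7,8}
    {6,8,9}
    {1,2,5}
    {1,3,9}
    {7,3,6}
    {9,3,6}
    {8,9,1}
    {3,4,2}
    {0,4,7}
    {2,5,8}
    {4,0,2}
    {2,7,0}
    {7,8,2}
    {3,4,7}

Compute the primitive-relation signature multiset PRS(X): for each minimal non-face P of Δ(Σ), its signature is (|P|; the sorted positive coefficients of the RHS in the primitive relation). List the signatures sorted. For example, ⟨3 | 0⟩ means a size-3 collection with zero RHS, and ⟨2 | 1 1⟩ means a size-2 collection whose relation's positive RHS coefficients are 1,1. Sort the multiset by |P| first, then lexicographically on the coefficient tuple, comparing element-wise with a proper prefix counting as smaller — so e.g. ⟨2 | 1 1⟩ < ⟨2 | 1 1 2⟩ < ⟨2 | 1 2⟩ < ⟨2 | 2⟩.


24 minimal non-faces of Δ(Σ) (on 10 rays):

  P = {1,7}:  v_{1} + v_{7} = 0  →  sig = ⟨2 | 0⟩
  P = {2,6}:  v_{2} + v_{6} = 0  →  sig = ⟨2 | 0⟩
  P = {3,8}:  v_{3} + v_{8} = 0  →  sig = ⟨2 | 0⟩
  P = {0,3}:  v_{0} + v_{3} = v_{4}  →  sig = ⟨2 | 1⟩
  P = {0,9}:  v_{0} + v_{9} = v_{3}  →  sig = ⟨2 | 1⟩
  P = {1,6}:  v_{1} + v_{6} = v_{9}  →  sig = ⟨2 | 1⟩
  P = {2,9}:  v_{2} + v_{9} = v_{1}  →  sig = ⟨2 | 1⟩
  P = {4,8}:  v_{4} + v_{8} = v_{0}  →  sig = ⟨2 | 1⟩
  P = {7,9}:  v_{7} + v_{9} = v_{6}  →  sig = ⟨2 | 1⟩
  P = {0,1}:  v_{0} + v_{1} = v_{2} + v_{3}  →  sig = ⟨2 | 1 1⟩
  P = {0,6}:  v_{0} + v_{6} = v_{3} + v_{7}  →  sig = ⟨2 | 1 1⟩
  P = {0,8}:  v_{0} + v_{8} = v_{2} + v_{7}  →  sig = ⟨2 | 1 1⟩
  P = {3,5}:  v_{3} + v_{5} = v_{1} + v_{2}  →  sig = ⟨2 | 1 1⟩
  P = {5,6}:  v_{5} + v_{6} = v_{1} + v_{8}  →  sig = ⟨2 | 1 1⟩
  P = {5,7}:  v_{5} + v_{7} = v_{2} + v_{8}  →  sig = ⟨2 | 1 1⟩
  P = {1,4}:  v_{1} + v_{4} = v_{2} + 2·v_{3}  →  sig = ⟨2 | 1 2⟩
  P = {4,5}:  v_{4} + v_{5} = 2·v_{2} + v_{3}  →  sig = ⟨2 | 1 2⟩
  P = {4,6}:  v_{4} + v_{6} = 2·v_{3} + v_{7}  →  sig = ⟨2 | 1 2⟩
  P = {5,9}:  v_{5} + v_{9} = 2·v_{1} + v_{8}  →  sig = ⟨2 | 1 2⟩
  P = {0,5}:  v_{0} + v_{5} = 2·v_{2}  →  sig = ⟨2 | 2⟩
  P = {4,9}:  v_{4} + v_{9} = 2·v_{3}  →  sig = ⟨2 | 2⟩
  P = {1,2,8}:  v_{1} + v_{2} + v_{8} = v_{5}  →  sig = ⟨3 | 1⟩
  P = {2,3,7}:  v_{2} + v_{3} + v_{7} = v_{0}  →  sig = ⟨3 | 1⟩
  P = {2,4,7}:  v_{2} + v_{4} + v_{7} = 2·v_{0}  →  sig = ⟨3 | 2⟩

Signatures (|P|; sorted positive RHS coefficients), sorted:
[⟨2 | 0⟩, ⟨2 | 0⟩, ⟨2 | 0⟩, ⟨2 | 1⟩, ⟨2 | 1⟩, ⟨2 | 1⟩, ⟨2 | 1⟩, ⟨2 | 1⟩, ⟨2 | 1⟩, ⟨2 | 1 1⟩, ⟨2 | 1 1⟩, ⟨2 | 1 1⟩, ⟨2 | 1 1⟩, ⟨2 | 1 1⟩, ⟨2 | 1 1⟩, ⟨2 | 1 2⟩, ⟨2 | 1 2⟩, ⟨2 | 1 2⟩, ⟨2 | 1 2⟩, ⟨2 | 2⟩, ⟨2 | 2⟩, ⟨3 | 1⟩, ⟨3 | 1⟩, ⟨3 | 2⟩]


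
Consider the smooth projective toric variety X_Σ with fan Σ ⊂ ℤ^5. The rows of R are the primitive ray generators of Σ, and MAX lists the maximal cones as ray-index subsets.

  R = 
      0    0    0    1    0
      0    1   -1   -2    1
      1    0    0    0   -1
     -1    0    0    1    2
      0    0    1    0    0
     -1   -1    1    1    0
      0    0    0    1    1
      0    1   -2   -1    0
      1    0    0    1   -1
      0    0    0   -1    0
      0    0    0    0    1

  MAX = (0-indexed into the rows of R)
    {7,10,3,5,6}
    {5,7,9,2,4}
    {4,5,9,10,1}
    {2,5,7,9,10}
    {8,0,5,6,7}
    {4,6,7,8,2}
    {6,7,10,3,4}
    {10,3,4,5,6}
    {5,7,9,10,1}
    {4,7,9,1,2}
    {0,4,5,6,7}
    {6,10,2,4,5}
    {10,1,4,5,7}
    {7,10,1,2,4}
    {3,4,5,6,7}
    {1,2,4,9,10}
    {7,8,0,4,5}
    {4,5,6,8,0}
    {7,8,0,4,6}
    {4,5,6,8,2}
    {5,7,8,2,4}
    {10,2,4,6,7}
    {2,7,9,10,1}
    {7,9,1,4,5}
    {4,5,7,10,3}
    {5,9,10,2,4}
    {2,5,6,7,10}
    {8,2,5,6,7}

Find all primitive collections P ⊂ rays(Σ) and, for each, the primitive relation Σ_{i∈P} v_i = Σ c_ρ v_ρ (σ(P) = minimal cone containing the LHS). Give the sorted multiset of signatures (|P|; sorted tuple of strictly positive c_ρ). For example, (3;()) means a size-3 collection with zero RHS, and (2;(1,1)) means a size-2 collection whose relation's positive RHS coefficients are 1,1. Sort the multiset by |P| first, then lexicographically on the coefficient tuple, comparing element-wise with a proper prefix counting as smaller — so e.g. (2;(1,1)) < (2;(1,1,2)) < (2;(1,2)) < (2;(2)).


Δ(Σ) — 11 vertices, 20 min non-faces:

  {0,9}:  v_{0} + v_{9} = 0  so sig = (2;())
  {0,2}:  v_{0} + v_{2} = v_{8}  so sig = (2;(1))
  {0,10}:  v_{0} + v_{10} = v_{6}  so sig = (2;(1))
  {2,3}:  v_{2} + v_{3} = v_{6}  so sig = (2;(1))
  {6,9}:  v_{6} + v_{9} = v_{10}  so sig = (2;(1))
  {8,9}:  v_{8} + v_{9} = v_{2}  so sig = (2;(1))
  {3,8}:  v_{3} + v_{8} = v_{0} + v_{6}  so sig = (2;(1,1))
  {8,10}:  v_{8} + v_{10} = v_{2} + v_{6}  so sig = (2;(1,1))
  {0,1}:  v_{0} + v_{1} = v_{4} + v_{7} + v_{10}  so sig = (2;(1,1,1))
  {1,8}:  v_{1} + v_{8} = v_{2} + v_{4} + v_{7} + v_{10}  so sig = (2;(1,1,1,1))
  {0,3}:  v_{0} + v_{3} = v_{4} + v_{5} + 2·v_{6} + v_{7}  so sig = (2;(1,1,1,2))
  {3,9}:  v_{3} + v_{9} = v_{4} + v_{5} + v_{7} + 2·v_{10}  so sig = (2;(1,1,1,2))
  {1,6}:  v_{1} + v_{6} = v_{4} + v_{7} + 2·v_{10}  so sig = (2;(1,1,2))
  {1,3}:  v_{1} + v_{3} = 2·v_{4} + v_{5} + 2·v_{7} + 3·v_{10}  so sig = (2;(1,2,2,3))
  {1,2,5}:  v_{1} + v_{2} + v_{5} = v_{9}  so sig = (3;(1))
  {4,7,9,10}:  v_{4} + v_{7} + v_{9} + v_{10} = v_{1}  so sig = (4;(1))
  {2,4,5,7,10}:  v_{2} + v_{4} + v_{5} + v_{7} + v_{10} = 0  so sig = (5;())
  {2,4,5,6,7}:  v_{2} + v_{4} + v_{5} + v_{6} + v_{7} = v_{0}  so sig = (5;(1))
  {4,5,6,7,10}:  v_{4} + v_{5} + v_{6} + v_{7} + v_{10} = v_{3}  so sig = (5;(1))
  {4,5,6,7,8}:  v_{4} + v_{5} + v_{6} + v_{7} + v_{8} = 2·v_{0}  so sig = (5;(2))

Hence PRS(X_Σ) =
    (2;())
    (2;(1))
    (2;(1))
    (2;(1))
    (2;(1))
    (2;(1))
    (2;(1,1))
    (2;(1,1))
    (2;(1,1,1))
    (2;(1,1,1,1))
    (2;(1,1,1,2))
    (2;(1,1,1,2))
    (2;(1,1,2))
    (2;(1,2,2,3))
    (3;(1))
    (4;(1))
    (5;())
    (5;(1))
    (5;(1))
    (5;(2))
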